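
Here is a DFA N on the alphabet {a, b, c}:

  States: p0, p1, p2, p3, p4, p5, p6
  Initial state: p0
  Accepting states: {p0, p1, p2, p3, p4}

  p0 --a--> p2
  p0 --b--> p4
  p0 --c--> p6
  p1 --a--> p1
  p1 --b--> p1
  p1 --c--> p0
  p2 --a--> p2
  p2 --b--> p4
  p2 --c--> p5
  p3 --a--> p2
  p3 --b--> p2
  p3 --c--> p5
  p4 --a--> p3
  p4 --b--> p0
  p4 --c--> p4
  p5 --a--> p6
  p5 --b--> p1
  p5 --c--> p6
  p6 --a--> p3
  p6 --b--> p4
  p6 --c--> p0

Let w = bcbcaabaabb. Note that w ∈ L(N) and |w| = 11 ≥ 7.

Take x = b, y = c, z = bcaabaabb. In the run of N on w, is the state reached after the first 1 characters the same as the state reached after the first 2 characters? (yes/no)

State sequence: p0 -b-> p4 -c-> p4

After x (step 1): p4. After xy (step 2): p4.
They match, so y = c drives N around a cycle from p4 back to itself; pumping y any number of times keeps N in p4 before reading z, and xyⁱz ∈ L(N) for every i ≥ 0.

yes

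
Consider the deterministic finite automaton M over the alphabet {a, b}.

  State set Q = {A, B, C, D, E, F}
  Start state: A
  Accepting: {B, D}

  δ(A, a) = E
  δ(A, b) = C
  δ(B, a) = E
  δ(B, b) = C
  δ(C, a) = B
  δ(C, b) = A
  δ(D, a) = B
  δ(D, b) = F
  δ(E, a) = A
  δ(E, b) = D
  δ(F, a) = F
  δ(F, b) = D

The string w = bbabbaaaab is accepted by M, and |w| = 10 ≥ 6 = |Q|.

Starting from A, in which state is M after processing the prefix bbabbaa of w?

F

Run of M on the first 7 characters of w = b b a b b a a:
  step 0: A  (start)
  step 1: C  (read b: A→C)
  step 2: A  (read b: C→A)
  step 3: E  (read a: A→E)
  step 4: D  (read b: E→D)
  step 5: F  (read b: D→F)
  step 6: F  (read a: F→F)
  step 7: F  (read a: F→F)

After reading 7 characters, M is in state F.
(This kind of state-tracing is the core of the pumping-lemma construction: with 6 states, pigeonhole forces a repeat within the first 6 steps.)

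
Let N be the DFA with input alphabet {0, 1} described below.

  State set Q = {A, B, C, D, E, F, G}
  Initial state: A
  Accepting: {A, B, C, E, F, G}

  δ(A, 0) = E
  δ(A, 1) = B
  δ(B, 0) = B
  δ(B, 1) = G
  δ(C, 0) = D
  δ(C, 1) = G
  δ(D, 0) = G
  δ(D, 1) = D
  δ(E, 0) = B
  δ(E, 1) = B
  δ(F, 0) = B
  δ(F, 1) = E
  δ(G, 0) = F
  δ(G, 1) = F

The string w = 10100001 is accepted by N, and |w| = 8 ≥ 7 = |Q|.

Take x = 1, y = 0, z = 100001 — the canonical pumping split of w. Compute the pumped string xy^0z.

xy⁰z = xz = 1·100001 = 1100001.
Reading y = 0 takes N from B back to B, so after x the machine is still in B, and z then leads to the accepting state G. Hence 1100001 ∈ L(N).

1100001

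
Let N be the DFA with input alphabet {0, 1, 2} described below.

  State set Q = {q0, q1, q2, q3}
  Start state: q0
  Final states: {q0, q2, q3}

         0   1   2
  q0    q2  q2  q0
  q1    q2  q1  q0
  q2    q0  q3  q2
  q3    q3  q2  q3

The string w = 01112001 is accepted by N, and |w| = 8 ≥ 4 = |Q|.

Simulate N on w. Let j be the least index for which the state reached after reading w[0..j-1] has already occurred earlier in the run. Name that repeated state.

q2

State sequence: q0 -0-> q2 -1-> q3 -1-> q2 -1-> q3 -2-> q3 -0-> q3 -0-> q3 -1-> q2
First repeat at step 3: q2 was already visited.

The earliest repeat is at step j = 3: N is in q2, which it already visited at step i = 1.
Pumping length from the standard proof: p = 4 (the number of states). The repeated state found above gives |xy| = j ≤ 4 and |y| = j − i ≥ 1.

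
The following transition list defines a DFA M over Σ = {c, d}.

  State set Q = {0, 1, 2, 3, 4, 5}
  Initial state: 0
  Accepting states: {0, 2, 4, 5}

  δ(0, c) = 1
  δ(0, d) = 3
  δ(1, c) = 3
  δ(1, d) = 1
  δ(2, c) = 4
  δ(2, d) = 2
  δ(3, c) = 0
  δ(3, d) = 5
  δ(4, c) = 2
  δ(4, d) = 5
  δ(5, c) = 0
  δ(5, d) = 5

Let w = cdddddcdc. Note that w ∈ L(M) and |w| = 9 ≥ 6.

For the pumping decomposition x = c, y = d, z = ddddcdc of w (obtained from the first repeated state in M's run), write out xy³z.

xy^3z = c·d·d·d·ddddcdc = cdddddddcdc.
Reading y = d takes M from 1 back to 1, so after x·y·y·y the machine is still in 1, and z then leads to the accepting state 0. Hence cdddddddcdc ∈ L(M).

cdddddddcdc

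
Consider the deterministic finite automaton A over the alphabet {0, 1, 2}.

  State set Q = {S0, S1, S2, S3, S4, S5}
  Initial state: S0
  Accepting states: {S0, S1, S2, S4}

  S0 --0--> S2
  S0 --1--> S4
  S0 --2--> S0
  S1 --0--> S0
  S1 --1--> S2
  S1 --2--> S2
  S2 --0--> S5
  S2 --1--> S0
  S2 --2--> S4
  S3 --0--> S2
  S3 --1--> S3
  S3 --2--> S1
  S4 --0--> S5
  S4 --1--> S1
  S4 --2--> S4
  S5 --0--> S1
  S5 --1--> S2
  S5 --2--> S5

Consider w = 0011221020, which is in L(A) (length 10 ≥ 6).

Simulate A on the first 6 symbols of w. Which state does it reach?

Run of A on the first 6 characters of w = 0 0 1 1 2 2:
  step 0: S0  (start)
  step 1: S2  (read 0: S0→S2)
  step 2: S5  (read 0: S2→S5)
  step 3: S2  (read 1: S5→S2)
  step 4: S0  (read 1: S2→S0)
  step 5: S0  (read 2: S0→S0)
  step 6: S0  (read 2: S0→S0)

After reading 6 characters, A is in state S0.

S0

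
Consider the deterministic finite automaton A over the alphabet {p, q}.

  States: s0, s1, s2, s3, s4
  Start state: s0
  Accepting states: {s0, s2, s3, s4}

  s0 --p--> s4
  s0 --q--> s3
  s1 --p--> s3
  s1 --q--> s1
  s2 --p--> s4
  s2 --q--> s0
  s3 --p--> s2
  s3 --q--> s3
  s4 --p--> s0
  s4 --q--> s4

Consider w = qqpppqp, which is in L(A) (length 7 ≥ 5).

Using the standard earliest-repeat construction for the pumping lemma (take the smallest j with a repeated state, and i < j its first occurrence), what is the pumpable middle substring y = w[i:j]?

Run of A on w = q q p p p q p:
  step 0: s0  (start)
  step 1: s3  (read q: s0→s3)
  step 2: s3  (read q: s3→s3)   ← first repeat (s3 seen earlier)
  step 3: s2  (read p: s3→s2)
  step 4: s4  (read p: s2→s4)
  step 5: s0  (read p: s4→s0)
  step 6: s3  (read q: s0→s3)
  step 7: s2  (read p: s3→s2)

So i = 1, j = 2, giving x = w[0:1] = q, y = w[1:2] = q, z = w[2:7] = pppqp.
Check: |xy| = 2 ≤ 5 and |y| = 1 ≥ 1. Reading y takes A from s3 back to s3, so every xyⁱz is accepted.

q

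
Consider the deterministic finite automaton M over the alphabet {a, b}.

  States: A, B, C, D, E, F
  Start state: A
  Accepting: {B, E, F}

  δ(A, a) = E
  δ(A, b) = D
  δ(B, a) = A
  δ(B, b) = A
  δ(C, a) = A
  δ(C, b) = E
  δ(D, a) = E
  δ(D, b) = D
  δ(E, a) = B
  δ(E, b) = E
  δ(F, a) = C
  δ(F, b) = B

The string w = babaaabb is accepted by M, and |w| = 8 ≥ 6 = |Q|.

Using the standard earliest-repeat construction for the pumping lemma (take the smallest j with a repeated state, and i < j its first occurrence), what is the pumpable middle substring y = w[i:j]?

State sequence: A -b-> D -a-> E -b-> E -a-> B -a-> A -a-> E -b-> E -b-> E
First repeat at step 3: E was already visited.

So i = 2, j = 3, giving x = w[0:2] = ba, y = w[2:3] = b, z = w[3:8] = aaabb.
Check: |xy| = 3 ≤ 6 and |y| = 1 ≥ 1. Reading y takes M from E back to E, so every xyⁱz is accepted.
The DFA has 6 states, so the proof of the pumping lemma guarantees a repeated state among the first 6+1 visited; the segment between the two visits is the pumpable y.

b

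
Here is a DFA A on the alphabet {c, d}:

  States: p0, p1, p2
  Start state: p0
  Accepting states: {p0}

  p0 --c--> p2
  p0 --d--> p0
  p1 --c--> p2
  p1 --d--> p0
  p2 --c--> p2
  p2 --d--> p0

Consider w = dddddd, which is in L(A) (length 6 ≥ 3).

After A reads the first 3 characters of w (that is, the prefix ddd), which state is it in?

Run of A on the first 3 characters of w = d d d:
  step 0: p0  (start)
  step 1: p0  (read d: p0→p0)
  step 2: p0  (read d: p0→p0)
  step 3: p0  (read d: p0→p0)

After reading 3 characters, A is in state p0.

p0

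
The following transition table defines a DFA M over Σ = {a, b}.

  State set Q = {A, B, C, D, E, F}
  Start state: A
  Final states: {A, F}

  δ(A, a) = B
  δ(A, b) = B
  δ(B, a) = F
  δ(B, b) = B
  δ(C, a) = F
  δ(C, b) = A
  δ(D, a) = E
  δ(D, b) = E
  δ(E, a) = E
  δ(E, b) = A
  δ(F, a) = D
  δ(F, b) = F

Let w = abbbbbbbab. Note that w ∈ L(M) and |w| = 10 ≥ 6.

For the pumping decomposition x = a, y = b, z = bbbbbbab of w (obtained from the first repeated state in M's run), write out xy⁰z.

abbbbbbab

xy⁰z = xz = a·bbbbbbab = abbbbbbab.
Reading y = b takes M from B back to B, so after x the machine is still in B, and z then leads to the accepting state F. Hence abbbbbbab ∈ L(M).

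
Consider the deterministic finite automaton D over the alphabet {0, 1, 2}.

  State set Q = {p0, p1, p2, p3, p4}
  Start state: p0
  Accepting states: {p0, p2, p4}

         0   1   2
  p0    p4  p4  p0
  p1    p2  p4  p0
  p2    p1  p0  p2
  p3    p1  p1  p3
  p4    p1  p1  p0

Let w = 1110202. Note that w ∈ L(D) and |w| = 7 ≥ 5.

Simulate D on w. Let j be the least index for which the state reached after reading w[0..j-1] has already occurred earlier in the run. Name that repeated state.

State sequence: p0 -1-> p4 -1-> p1 -1-> p4 -0-> p1 -2-> p0 -0-> p4 -2-> p0
First repeat at step 3: p4 was already visited.

The earliest repeat is at step j = 3: D is in p4, which it already visited at step i = 1.
Since D has 5 states, any run of length ≥ 5 visits 5+1 states, so by pigeonhole some state repeats within the first 5 steps — that repeat gives the pumpable loop.

p4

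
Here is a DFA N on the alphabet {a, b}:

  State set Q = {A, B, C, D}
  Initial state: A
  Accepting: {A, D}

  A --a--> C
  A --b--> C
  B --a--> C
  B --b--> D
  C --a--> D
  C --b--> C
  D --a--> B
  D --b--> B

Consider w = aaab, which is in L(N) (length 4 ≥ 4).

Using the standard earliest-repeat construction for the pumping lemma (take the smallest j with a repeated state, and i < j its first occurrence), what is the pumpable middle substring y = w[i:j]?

ab

State sequence: A -a-> C -a-> D -a-> B -b-> D
First repeat at step 4: D was already visited.

So i = 2, j = 4, giving x = w[0:2] = aa, y = w[2:4] = ab, z = w[4:4] = ε.
Check: |xy| = 4 ≤ 4 and |y| = 2 ≥ 1. Reading y takes N from D back to D, so every xyⁱz is accepted.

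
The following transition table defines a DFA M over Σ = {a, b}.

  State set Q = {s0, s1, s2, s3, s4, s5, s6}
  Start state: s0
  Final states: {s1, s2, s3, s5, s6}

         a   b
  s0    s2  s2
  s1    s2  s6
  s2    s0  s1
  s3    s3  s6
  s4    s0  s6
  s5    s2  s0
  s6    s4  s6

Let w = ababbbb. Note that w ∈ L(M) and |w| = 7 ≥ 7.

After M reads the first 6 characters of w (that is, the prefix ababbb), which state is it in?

Run of M on the first 6 characters of w = a b a b b b:
  step 0: s0  (start)
  step 1: s2  (read a: s0→s2)
  step 2: s1  (read b: s2→s1)
  step 3: s2  (read a: s1→s2)
  step 4: s1  (read b: s2→s1)
  step 5: s6  (read b: s1→s6)
  step 6: s6  (read b: s6→s6)

After reading 6 characters, M is in state s6.

s6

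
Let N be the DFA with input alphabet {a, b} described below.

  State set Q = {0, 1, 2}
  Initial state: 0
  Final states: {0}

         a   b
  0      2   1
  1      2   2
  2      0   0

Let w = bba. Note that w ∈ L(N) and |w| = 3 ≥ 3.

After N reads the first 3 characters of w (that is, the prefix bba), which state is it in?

State sequence: 0 -b-> 1 -b-> 2 -a-> 0

After reading 3 characters, N is in state 0.

0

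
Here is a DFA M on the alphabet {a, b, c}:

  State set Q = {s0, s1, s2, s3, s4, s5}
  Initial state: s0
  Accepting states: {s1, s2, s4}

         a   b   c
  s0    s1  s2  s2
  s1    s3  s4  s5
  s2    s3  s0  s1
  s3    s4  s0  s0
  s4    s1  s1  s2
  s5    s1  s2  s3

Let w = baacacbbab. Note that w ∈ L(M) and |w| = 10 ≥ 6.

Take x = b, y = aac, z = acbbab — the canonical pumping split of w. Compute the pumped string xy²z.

xy^2z = b·aac·aac·acbbab = baacaacacbbab.
Reading y = aac takes M from s2 back to s2, so after x·y·y the machine is still in s2, and z then leads to the accepting state s4. Hence baacaacacbbab ∈ L(M).

baacaacacbbab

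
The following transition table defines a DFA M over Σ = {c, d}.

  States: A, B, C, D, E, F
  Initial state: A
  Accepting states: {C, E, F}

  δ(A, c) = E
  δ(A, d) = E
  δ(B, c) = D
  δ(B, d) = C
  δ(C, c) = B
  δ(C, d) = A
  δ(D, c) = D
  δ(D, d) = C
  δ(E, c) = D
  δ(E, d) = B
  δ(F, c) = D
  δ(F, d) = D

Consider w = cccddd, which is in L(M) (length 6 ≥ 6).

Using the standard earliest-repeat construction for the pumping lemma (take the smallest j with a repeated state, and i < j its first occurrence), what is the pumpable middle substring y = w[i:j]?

c

Run of M on w = c c c d d d:
  step 0: A  (start)
  step 1: E  (read c: A→E)
  step 2: D  (read c: E→D)
  step 3: D  (read c: D→D)   ← first repeat (D seen earlier)
  step 4: C  (read d: D→C)
  step 5: A  (read d: C→A)
  step 6: E  (read d: A→E)

So i = 2, j = 3, giving x = w[0:2] = cc, y = w[2:3] = c, z = w[3:6] = ddd.
Check: |xy| = 3 ≤ 6 and |y| = 1 ≥ 1. Reading y takes M from D back to D, so every xyⁱz is accepted.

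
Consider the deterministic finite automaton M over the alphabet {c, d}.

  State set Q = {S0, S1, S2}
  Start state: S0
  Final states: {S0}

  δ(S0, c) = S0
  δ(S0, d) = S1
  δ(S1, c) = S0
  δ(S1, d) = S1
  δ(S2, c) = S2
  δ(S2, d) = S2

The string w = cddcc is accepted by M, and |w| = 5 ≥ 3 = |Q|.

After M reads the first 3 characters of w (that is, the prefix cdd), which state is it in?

S1

State sequence: S0 -c-> S0 -d-> S1 -d-> S1

After reading 3 characters, M is in state S1.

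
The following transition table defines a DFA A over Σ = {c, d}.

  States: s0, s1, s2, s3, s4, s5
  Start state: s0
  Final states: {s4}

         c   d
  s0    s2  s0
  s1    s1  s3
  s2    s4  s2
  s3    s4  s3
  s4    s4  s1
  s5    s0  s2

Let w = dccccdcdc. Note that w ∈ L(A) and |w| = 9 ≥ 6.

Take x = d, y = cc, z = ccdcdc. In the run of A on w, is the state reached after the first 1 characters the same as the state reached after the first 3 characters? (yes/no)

State sequence: s0 -d-> s0 -c-> s2 -c-> s4

After x (step 1): s0. After xy (step 3): s4.
They differ (s0 ≠ s4), so y is not a cycle from the state after x; this split is not the one the pumping-lemma construction produces, and pumping y need not keep the string in L(A).

no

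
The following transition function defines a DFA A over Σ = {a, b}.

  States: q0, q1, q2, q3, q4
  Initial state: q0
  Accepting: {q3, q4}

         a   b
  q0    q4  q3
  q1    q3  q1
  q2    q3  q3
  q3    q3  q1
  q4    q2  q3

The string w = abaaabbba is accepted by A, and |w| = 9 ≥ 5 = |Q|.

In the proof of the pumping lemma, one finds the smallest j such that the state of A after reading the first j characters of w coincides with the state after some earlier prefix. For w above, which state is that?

q3

Run of A on w = a b a a a b b b a:
  step 0: q0  (start)
  step 1: q4  (read a: q0→q4)
  step 2: q3  (read b: q4→q3)
  step 3: q3  (read a: q3→q3)   ← first repeat (q3 seen earlier)
  step 4: q3  (read a: q3→q3)
  step 5: q3  (read a: q3→q3)
  step 6: q1  (read b: q3→q1)
  step 7: q1  (read b: q1→q1)
  step 8: q1  (read b: q1→q1)
  step 9: q3  (read a: q1→q3)

The earliest repeat is at step j = 3: A is in q3, which it already visited at step i = 2.
Pumping length from the standard proof: p = 5 (the number of states). The repeated state found above gives |xy| = j ≤ 5 and |y| = j − i ≥ 1.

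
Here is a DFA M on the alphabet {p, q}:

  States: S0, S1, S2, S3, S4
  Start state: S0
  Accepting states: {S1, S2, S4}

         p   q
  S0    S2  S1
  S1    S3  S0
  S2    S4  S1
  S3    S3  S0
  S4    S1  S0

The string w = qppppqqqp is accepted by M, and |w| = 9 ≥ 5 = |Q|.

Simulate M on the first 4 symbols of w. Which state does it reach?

Run of M on the first 4 characters of w = q p p p:
  step 0: S0  (start)
  step 1: S1  (read q: S0→S1)
  step 2: S3  (read p: S1→S3)
  step 3: S3  (read p: S3→S3)
  step 4: S3  (read p: S3→S3)

After reading 4 characters, M is in state S3.
(This kind of state-tracing is the core of the pumping-lemma construction: with 5 states, pigeonhole forces a repeat within the first 5 steps.)

S3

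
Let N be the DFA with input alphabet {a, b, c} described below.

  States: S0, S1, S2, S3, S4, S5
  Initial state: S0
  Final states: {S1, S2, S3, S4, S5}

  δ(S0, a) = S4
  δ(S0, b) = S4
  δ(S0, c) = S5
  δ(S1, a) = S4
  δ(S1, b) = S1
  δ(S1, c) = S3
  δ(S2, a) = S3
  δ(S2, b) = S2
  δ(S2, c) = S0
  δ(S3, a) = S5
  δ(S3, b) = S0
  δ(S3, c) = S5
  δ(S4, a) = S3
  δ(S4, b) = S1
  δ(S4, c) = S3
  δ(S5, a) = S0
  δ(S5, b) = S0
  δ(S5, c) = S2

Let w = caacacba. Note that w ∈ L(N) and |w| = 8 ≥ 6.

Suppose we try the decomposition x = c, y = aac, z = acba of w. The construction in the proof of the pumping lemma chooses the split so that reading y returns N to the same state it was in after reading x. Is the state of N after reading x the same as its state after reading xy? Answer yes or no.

Run of N on the first 4 characters of w = c a a c:
  step 0: S0  (start)
  step 1: S5  (read c: S0→S5)
  step 2: S0  (read a: S5→S0)
  step 3: S4  (read a: S0→S4)
  step 4: S3  (read c: S4→S3)

After x (step 1): S5. After xy (step 4): S3.
They differ (S5 ≠ S3), so y is not a cycle from the state after x; this split is not the one the pumping-lemma construction produces, and pumping y need not keep the string in L(N).

no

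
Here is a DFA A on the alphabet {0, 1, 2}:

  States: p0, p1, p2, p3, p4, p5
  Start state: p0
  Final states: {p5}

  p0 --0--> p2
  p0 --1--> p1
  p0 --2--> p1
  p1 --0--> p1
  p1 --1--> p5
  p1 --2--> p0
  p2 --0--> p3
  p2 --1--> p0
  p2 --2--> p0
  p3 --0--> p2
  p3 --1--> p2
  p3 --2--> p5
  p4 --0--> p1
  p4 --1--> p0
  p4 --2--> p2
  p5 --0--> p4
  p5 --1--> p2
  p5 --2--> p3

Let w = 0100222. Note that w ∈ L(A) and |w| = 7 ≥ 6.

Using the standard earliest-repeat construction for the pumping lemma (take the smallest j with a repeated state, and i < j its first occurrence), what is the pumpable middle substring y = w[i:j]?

Run of A on w = 0 1 0 0 2 2 2:
  step 0: p0  (start)
  step 1: p2  (read 0: p0→p2)
  step 2: p0  (read 1: p2→p0)   ← first repeat (p0 seen earlier)
  step 3: p2  (read 0: p0→p2)
  step 4: p3  (read 0: p2→p3)
  step 5: p5  (read 2: p3→p5)
  step 6: p3  (read 2: p5→p3)
  step 7: p5  (read 2: p3→p5)

So i = 0, j = 2, giving x = w[0:0] = ε, y = w[0:2] = 01, z = w[2:7] = 00222.
Check: |xy| = 2 ≤ 6 and |y| = 2 ≥ 1. Reading y takes A from p0 back to p0, so every xyⁱz is accepted.

01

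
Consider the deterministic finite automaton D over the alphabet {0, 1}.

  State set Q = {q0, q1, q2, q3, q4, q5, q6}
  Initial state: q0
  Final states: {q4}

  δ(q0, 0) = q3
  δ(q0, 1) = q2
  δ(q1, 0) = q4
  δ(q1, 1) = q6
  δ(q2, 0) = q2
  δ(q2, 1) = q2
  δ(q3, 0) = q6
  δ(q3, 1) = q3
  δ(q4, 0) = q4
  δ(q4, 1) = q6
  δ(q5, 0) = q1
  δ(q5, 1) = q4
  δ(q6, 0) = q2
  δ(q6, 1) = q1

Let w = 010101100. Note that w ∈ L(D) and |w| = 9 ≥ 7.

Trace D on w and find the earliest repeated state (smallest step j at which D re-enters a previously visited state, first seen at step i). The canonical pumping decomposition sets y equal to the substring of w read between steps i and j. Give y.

Run of D on w = 0 1 0 1 0 1 1 0 0:
  step 0: q0  (start)
  step 1: q3  (read 0: q0→q3)
  step 2: q3  (read 1: q3→q3)   ← first repeat (q3 seen earlier)
  step 3: q6  (read 0: q3→q6)
  step 4: q1  (read 1: q6→q1)
  step 5: q4  (read 0: q1→q4)
  step 6: q6  (read 1: q4→q6)
  step 7: q1  (read 1: q6→q1)
  step 8: q4  (read 0: q1→q4)
  step 9: q4  (read 0: q4→q4)

So i = 1, j = 2, giving x = w[0:1] = 0, y = w[1:2] = 1, z = w[2:9] = 0101100.
Check: |xy| = 2 ≤ 7 and |y| = 1 ≥ 1. Reading y takes D from q3 back to q3, so every xyⁱz is accepted.
Since D has 7 states, any run of length ≥ 7 visits 7+1 states, so by pigeonhole some state repeats within the first 7 steps — that repeat gives the pumpable loop.

1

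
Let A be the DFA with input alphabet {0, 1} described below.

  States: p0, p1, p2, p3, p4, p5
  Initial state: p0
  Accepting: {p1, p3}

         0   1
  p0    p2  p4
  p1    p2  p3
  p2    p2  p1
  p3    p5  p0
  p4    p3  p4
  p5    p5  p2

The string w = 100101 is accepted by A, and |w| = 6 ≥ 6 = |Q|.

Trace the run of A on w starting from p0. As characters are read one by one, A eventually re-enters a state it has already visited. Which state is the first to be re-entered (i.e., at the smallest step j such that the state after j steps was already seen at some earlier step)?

Run of A on w = 1 0 0 1 0 1:
  step 0: p0  (start)
  step 1: p4  (read 1: p0→p4)
  step 2: p3  (read 0: p4→p3)
  step 3: p5  (read 0: p3→p5)
  step 4: p2  (read 1: p5→p2)
  step 5: p2  (read 0: p2→p2)   ← first repeat (p2 seen earlier)
  step 6: p1  (read 1: p2→p1)

The earliest repeat is at step j = 5: A is in p2, which it already visited at step i = 4.
Since A has 6 states, any run of length ≥ 6 visits 6+1 states, so by pigeonhole some state repeats within the first 6 steps — that repeat gives the pumpable loop.

p2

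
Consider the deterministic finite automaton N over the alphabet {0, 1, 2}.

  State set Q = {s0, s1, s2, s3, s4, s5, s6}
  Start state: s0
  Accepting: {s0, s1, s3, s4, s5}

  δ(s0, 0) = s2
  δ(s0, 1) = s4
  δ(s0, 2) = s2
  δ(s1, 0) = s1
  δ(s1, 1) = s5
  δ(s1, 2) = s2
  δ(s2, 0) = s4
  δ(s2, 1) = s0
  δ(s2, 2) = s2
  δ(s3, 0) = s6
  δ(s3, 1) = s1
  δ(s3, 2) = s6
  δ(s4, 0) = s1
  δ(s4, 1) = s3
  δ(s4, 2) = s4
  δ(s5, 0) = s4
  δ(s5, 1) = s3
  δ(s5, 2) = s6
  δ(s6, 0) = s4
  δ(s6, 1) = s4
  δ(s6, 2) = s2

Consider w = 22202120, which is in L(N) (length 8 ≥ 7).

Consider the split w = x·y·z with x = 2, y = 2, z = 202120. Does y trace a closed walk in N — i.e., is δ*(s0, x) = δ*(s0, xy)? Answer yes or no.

Run of N on the first 2 characters of w = 2 2:
  step 0: s0  (start)
  step 1: s2  (read 2: s0→s2)
  step 2: s2  (read 2: s2→s2)

After x (step 1): s2. After xy (step 2): s2.
They match, so y = 2 drives N around a cycle from s2 back to itself; pumping y any number of times keeps N in s2 before reading z, and xyⁱz ∈ L(N) for every i ≥ 0.

yes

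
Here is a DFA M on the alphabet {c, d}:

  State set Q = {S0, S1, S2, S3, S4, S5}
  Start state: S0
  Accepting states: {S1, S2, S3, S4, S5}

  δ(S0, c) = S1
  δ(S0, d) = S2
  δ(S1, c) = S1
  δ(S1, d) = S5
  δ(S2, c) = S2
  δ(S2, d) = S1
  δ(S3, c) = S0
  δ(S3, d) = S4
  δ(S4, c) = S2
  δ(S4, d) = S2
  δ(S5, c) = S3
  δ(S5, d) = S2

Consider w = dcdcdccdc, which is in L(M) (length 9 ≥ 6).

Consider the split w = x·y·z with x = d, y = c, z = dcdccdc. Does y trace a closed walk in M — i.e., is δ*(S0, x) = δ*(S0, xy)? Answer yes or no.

Run of M on the first 2 characters of w = d c:
  step 0: S0  (start)
  step 1: S2  (read d: S0→S2)
  step 2: S2  (read c: S2→S2)

After x (step 1): S2. After xy (step 2): S2.
They match, so y = c drives M around a cycle from S2 back to itself; pumping y any number of times keeps M in S2 before reading z, and xyⁱz ∈ L(M) for every i ≥ 0.

yes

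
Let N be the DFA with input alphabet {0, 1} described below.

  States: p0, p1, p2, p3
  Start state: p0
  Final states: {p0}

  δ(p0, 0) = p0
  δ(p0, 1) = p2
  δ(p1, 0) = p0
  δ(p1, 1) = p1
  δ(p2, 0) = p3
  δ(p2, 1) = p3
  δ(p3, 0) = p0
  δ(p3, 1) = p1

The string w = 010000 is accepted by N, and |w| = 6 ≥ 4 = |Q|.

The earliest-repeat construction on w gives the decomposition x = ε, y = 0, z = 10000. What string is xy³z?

xy^3z = ε·0·0·0·10000 = 00010000.
Reading y = 0 takes N from p0 back to p0, so after x·y·y·y the machine is still in p0, and z then leads to the accepting state p0. Hence 00010000 ∈ L(N).

00010000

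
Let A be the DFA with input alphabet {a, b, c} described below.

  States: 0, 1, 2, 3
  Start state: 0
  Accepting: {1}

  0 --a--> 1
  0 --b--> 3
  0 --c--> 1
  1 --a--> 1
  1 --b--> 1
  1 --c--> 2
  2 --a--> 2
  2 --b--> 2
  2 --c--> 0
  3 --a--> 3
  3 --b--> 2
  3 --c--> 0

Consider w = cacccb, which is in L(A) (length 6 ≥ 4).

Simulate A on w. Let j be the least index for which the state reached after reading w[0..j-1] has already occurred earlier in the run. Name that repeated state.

1

Run of A on w = c a c c c b:
  step 0: 0  (start)
  step 1: 1  (read c: 0→1)
  step 2: 1  (read a: 1→1)   ← first repeat (1 seen earlier)
  step 3: 2  (read c: 1→2)
  step 4: 0  (read c: 2→0)
  step 5: 1  (read c: 0→1)
  step 6: 1  (read b: 1→1)

The earliest repeat is at step j = 2: A is in 1, which it already visited at step i = 1.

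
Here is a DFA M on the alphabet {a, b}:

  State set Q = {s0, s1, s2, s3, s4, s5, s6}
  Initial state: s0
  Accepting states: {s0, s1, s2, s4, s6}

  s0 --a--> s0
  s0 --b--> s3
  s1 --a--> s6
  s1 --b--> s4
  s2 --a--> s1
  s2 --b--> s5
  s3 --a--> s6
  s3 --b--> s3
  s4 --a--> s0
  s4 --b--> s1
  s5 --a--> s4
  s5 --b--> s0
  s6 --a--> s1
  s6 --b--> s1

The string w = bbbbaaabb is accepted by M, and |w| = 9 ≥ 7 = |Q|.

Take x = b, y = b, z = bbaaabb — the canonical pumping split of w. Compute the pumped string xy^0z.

xy⁰z = xz = b·bbaaabb = bbbaaabb.
Reading y = b takes M from s3 back to s3, so after x the machine is still in s3, and z then leads to the accepting state s4. Hence bbbaaabb ∈ L(M).

bbbaaabb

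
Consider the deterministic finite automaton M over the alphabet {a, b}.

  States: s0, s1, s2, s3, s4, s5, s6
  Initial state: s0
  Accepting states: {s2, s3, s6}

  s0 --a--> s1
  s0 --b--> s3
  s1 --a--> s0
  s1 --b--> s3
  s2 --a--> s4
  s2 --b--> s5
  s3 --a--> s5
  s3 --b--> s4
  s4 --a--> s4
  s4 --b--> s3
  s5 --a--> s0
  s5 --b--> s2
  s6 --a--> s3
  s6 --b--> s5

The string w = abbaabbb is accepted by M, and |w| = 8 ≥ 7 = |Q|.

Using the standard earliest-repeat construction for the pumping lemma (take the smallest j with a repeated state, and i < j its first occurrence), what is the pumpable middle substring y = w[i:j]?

a

Run of M on w = a b b a a b b b:
  step 0: s0  (start)
  step 1: s1  (read a: s0→s1)
  step 2: s3  (read b: s1→s3)
  step 3: s4  (read b: s3→s4)
  step 4: s4  (read a: s4→s4)   ← first repeat (s4 seen earlier)
  step 5: s4  (read a: s4→s4)
  step 6: s3  (read b: s4→s3)
  step 7: s4  (read b: s3→s4)
  step 8: s3  (read b: s4→s3)

So i = 3, j = 4, giving x = w[0:3] = abb, y = w[3:4] = a, z = w[4:8] = abbb.
Check: |xy| = 4 ≤ 7 and |y| = 1 ≥ 1. Reading y takes M from s4 back to s4, so every xyⁱz is accepted.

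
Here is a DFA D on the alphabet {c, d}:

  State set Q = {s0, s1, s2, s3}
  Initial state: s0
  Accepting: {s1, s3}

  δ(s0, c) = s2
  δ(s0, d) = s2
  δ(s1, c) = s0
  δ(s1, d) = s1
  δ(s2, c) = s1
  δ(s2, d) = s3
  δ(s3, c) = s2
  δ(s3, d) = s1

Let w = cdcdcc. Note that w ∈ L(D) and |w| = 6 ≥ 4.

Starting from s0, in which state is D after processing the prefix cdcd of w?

s3

State sequence: s0 -c-> s2 -d-> s3 -c-> s2 -d-> s3

After reading 4 characters, D is in state s3.
(This kind of state-tracing is the core of the pumping-lemma construction: with 4 states, pigeonhole forces a repeat within the first 4 steps.)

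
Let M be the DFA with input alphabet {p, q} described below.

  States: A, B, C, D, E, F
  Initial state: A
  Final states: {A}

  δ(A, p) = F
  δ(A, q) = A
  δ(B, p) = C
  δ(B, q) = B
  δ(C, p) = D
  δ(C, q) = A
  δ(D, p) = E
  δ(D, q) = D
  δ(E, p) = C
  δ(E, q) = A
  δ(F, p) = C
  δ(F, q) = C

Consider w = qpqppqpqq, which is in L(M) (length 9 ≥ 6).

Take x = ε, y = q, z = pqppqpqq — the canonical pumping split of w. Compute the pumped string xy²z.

xy^2z = ε·q·q·pqppqpqq = qqpqppqpqq.
Reading y = q takes M from A back to A, so after x·y·y the machine is still in A, and z then leads to the accepting state A. Hence qqpqppqpqq ∈ L(M).

qqpqppqpqq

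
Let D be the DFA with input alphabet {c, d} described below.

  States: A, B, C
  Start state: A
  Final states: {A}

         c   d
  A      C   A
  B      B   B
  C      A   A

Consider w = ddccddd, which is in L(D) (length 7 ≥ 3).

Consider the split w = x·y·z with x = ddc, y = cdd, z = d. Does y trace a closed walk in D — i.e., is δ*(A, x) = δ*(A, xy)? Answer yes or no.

Run of D on the first 6 characters of w = d d c c d d:
  step 0: A  (start)
  step 1: A  (read d: A→A)
  step 2: A  (read d: A→A)
  step 3: C  (read c: A→C)
  step 4: A  (read c: C→A)
  step 5: A  (read d: A→A)
  step 6: A  (read d: A→A)

After x (step 3): C. After xy (step 6): A.
They differ (C ≠ A), so y is not a cycle from the state after x; this split is not the one the pumping-lemma construction produces, and pumping y need not keep the string in L(D).

no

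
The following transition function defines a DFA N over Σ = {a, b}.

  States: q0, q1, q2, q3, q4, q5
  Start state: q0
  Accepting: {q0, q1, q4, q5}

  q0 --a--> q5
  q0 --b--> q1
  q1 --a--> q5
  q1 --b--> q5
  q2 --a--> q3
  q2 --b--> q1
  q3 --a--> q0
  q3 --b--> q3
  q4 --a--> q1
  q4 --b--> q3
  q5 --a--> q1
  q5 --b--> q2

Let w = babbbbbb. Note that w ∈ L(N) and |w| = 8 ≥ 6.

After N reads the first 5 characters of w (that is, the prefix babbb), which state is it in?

Run of N on the first 5 characters of w = b a b b b:
  step 0: q0  (start)
  step 1: q1  (read b: q0→q1)
  step 2: q5  (read a: q1→q5)
  step 3: q2  (read b: q5→q2)
  step 4: q1  (read b: q2→q1)
  step 5: q5  (read b: q1→q5)

After reading 5 characters, N is in state q5.

q5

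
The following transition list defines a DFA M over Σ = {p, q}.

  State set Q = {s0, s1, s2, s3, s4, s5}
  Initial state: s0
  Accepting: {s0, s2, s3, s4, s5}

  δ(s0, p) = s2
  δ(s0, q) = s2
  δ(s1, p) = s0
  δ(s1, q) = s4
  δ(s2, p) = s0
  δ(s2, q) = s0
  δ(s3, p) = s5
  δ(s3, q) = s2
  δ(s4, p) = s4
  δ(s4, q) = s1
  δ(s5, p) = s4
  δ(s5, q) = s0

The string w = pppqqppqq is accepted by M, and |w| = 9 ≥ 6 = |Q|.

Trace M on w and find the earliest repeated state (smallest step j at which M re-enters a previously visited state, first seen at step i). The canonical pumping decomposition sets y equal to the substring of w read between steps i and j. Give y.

pp

State sequence: s0 -p-> s2 -p-> s0 -p-> s2 -q-> s0 -q-> s2 -p-> s0 -p-> s2 -q-> s0 -q-> s2
First repeat at step 2: s0 was already visited.

So i = 0, j = 2, giving x = w[0:0] = ε, y = w[0:2] = pp, z = w[2:9] = pqqppqq.
Check: |xy| = 2 ≤ 6 and |y| = 2 ≥ 1. Reading y takes M from s0 back to s0, so every xyⁱz is accepted.
Pumping length from the standard proof: p = 6 (the number of states). The repeated state found above gives |xy| = j ≤ 6 and |y| = j − i ≥ 1.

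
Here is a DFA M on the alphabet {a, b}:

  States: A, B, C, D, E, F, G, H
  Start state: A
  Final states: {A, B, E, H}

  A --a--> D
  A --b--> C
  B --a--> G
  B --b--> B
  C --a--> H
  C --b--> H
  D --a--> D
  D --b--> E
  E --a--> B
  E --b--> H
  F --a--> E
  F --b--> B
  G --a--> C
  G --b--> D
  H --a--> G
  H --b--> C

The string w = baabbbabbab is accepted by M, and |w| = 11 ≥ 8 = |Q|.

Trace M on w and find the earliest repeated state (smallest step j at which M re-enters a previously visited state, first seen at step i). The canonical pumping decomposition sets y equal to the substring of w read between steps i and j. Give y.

Run of M on w = b a a b b b a b b a b:
  step 0: A  (start)
  step 1: C  (read b: A→C)
  step 2: H  (read a: C→H)
  step 3: G  (read a: H→G)
  step 4: D  (read b: G→D)
  step 5: E  (read b: D→E)
  step 6: H  (read b: E→H)   ← first repeat (H seen earlier)
  step 7: G  (read a: H→G)
  step 8: D  (read b: G→D)
  step 9: E  (read b: D→E)
  step 10: B  (read a: E→B)
  step 11: B  (read b: B→B)

So i = 2, j = 6, giving x = w[0:2] = ba, y = w[2:6] = abbb, z = w[6:11] = abbab.
Check: |xy| = 6 ≤ 8 and |y| = 4 ≥ 1. Reading y takes M from H back to H, so every xyⁱz is accepted.

abbb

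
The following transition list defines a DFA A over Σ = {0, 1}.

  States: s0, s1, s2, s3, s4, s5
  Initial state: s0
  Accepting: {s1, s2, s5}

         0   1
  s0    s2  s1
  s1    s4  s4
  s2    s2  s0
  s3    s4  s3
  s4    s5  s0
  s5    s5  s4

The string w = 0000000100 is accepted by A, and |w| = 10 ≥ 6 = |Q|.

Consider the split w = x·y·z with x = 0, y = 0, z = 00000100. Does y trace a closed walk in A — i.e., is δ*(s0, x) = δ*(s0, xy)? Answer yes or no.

yes

State sequence: s0 -0-> s2 -0-> s2

After x (step 1): s2. After xy (step 2): s2.
They match, so y = 0 drives A around a cycle from s2 back to itself; pumping y any number of times keeps A in s2 before reading z, and xyⁱz ∈ L(A) for every i ≥ 0.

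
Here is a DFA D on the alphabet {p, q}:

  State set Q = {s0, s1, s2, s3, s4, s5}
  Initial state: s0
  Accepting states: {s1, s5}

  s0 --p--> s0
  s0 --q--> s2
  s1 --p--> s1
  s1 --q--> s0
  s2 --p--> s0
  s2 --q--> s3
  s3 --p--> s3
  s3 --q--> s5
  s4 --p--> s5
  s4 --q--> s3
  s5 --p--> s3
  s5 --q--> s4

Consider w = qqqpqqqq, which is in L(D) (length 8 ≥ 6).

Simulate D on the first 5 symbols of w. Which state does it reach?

s5

State sequence: s0 -q-> s2 -q-> s3 -q-> s5 -p-> s3 -q-> s5

After reading 5 characters, D is in state s5.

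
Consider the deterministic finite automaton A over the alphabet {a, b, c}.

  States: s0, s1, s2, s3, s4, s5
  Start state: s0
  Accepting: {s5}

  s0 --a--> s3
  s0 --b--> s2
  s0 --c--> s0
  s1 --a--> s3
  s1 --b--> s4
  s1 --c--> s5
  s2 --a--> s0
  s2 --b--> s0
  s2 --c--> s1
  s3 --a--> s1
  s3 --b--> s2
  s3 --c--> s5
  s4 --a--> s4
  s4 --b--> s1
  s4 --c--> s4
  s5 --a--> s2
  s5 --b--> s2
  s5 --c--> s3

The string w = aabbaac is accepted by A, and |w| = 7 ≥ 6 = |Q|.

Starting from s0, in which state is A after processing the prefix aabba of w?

s3

State sequence: s0 -a-> s3 -a-> s1 -b-> s4 -b-> s1 -a-> s3

After reading 5 characters, A is in state s3.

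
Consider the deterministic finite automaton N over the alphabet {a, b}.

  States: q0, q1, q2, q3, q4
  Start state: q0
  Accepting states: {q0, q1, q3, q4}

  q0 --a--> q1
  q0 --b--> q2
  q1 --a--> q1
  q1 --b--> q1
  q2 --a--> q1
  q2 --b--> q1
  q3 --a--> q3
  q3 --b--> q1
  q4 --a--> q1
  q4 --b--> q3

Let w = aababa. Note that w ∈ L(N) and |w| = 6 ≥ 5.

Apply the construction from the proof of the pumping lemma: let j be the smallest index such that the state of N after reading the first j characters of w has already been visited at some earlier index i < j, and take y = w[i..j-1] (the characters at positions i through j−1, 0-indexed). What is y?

a

State sequence: q0 -a-> q1 -a-> q1 -b-> q1 -a-> q1 -b-> q1 -a-> q1
First repeat at step 2: q1 was already visited.

So i = 1, j = 2, giving x = w[0:1] = a, y = w[1:2] = a, z = w[2:6] = baba.
Check: |xy| = 2 ≤ 5 and |y| = 1 ≥ 1. Reading y takes N from q1 back to q1, so every xyⁱz is accepted.
Pumping length from the standard proof: p = 5 (the number of states). The repeated state found above gives |xy| = j ≤ 5 and |y| = j − i ≥ 1.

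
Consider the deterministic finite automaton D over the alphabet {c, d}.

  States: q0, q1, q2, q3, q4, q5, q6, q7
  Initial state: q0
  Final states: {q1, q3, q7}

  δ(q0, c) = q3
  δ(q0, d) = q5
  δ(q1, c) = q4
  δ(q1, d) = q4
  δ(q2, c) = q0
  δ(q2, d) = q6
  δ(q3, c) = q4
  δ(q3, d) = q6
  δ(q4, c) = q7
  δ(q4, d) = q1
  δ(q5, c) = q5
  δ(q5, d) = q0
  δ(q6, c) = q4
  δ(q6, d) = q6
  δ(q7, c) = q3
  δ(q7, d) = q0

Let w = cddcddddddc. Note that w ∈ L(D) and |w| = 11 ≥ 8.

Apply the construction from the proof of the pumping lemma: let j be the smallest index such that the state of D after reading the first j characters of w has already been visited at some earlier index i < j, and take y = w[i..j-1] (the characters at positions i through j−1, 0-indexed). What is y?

d

Run of D on w = c d d c d d d d d d c:
  step 0: q0  (start)
  step 1: q3  (read c: q0→q3)
  step 2: q6  (read d: q3→q6)
  step 3: q6  (read d: q6→q6)   ← first repeat (q6 seen earlier)
  step 4: q4  (read c: q6→q4)
  step 5: q1  (read d: q4→q1)
  step 6: q4  (read d: q1→q4)
  step 7: q1  (read d: q4→q1)
  step 8: q4  (read d: q1→q4)
  step 9: q1  (read d: q4→q1)
  step 10: q4  (read d: q1→q4)
  step 11: q7  (read c: q4→q7)

So i = 2, j = 3, giving x = w[0:2] = cd, y = w[2:3] = d, z = w[3:11] = cddddddc.
Check: |xy| = 3 ≤ 8 and |y| = 1 ≥ 1. Reading y takes D from q6 back to q6, so every xyⁱz is accepted.
Since D has 8 states, any run of length ≥ 8 visits 8+1 states, so by pigeonhole some state repeats within the first 8 steps — that repeat gives the pumpable loop.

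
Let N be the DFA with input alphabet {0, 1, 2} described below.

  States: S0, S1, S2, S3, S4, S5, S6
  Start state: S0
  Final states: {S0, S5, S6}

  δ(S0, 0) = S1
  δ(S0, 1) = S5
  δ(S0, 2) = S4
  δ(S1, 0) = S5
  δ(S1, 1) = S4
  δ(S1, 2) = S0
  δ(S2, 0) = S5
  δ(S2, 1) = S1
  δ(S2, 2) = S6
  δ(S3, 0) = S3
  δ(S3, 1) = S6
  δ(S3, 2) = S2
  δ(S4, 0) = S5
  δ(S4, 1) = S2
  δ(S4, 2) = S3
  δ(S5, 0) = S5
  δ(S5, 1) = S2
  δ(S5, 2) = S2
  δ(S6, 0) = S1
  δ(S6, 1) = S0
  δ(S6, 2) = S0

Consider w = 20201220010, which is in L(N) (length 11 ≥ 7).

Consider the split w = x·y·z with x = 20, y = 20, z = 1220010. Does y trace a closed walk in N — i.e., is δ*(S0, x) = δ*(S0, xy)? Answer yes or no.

yes

State sequence: S0 -2-> S4 -0-> S5 -2-> S2 -0-> S5

After x (step 2): S5. After xy (step 4): S5.
They match, so y = 20 drives N around a cycle from S5 back to itself; pumping y any number of times keeps N in S5 before reading z, and xyⁱz ∈ L(N) for every i ≥ 0.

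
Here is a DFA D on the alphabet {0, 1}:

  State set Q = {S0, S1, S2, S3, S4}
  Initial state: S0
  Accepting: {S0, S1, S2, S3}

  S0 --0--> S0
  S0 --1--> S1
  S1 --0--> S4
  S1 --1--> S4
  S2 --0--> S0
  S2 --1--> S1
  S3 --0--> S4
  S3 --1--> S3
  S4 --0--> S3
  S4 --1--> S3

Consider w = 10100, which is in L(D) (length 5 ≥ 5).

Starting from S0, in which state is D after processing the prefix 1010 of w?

State sequence: S0 -1-> S1 -0-> S4 -1-> S3 -0-> S4

After reading 4 characters, D is in state S4.

S4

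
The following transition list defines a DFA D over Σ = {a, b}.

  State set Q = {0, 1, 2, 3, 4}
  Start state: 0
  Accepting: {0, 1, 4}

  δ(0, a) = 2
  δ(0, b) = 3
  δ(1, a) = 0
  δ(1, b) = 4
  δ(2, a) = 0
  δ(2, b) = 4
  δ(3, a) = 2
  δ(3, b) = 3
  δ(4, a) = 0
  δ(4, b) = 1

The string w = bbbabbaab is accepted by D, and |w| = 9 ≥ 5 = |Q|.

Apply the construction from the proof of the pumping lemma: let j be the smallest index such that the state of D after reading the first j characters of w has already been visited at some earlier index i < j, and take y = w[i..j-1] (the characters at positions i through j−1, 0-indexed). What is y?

b

State sequence: 0 -b-> 3 -b-> 3 -b-> 3 -a-> 2 -b-> 4 -b-> 1 -a-> 0 -a-> 2 -b-> 4
First repeat at step 2: 3 was already visited.

So i = 1, j = 2, giving x = w[0:1] = b, y = w[1:2] = b, z = w[2:9] = babbaab.
Check: |xy| = 2 ≤ 5 and |y| = 1 ≥ 1. Reading y takes D from 3 back to 3, so every xyⁱz is accepted.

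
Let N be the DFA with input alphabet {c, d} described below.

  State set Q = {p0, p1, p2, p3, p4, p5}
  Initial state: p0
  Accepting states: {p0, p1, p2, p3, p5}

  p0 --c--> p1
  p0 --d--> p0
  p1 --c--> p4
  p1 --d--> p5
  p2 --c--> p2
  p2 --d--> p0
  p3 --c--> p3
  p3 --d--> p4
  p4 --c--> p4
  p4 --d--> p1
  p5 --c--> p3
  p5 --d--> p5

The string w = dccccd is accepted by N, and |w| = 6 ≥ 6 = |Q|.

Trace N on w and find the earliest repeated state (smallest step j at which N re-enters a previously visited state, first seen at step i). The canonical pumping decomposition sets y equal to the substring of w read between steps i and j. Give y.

d

State sequence: p0 -d-> p0 -c-> p1 -c-> p4 -c-> p4 -c-> p4 -d-> p1
First repeat at step 1: p0 was already visited.

So i = 0, j = 1, giving x = w[0:0] = ε, y = w[0:1] = d, z = w[1:6] = ccccd.
Check: |xy| = 1 ≤ 6 and |y| = 1 ≥ 1. Reading y takes N from p0 back to p0, so every xyⁱz is accepted.
Pumping length from the standard proof: p = 6 (the number of states). The repeated state found above gives |xy| = j ≤ 6 and |y| = j − i ≥ 1.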